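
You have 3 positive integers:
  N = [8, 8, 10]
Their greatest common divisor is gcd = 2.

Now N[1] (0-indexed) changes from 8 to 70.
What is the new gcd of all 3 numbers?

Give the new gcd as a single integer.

Numbers: [8, 8, 10], gcd = 2
Change: index 1, 8 -> 70
gcd of the OTHER numbers (without index 1): gcd([8, 10]) = 2
New gcd = gcd(g_others, new_val) = gcd(2, 70) = 2

Answer: 2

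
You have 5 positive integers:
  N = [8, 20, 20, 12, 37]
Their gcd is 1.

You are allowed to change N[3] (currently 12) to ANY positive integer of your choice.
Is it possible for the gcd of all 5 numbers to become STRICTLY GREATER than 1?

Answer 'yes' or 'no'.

Current gcd = 1
gcd of all OTHER numbers (without N[3]=12): gcd([8, 20, 20, 37]) = 1
The new gcd after any change is gcd(1, new_value).
This can be at most 1.
Since 1 = old gcd 1, the gcd can only stay the same or decrease.

Answer: no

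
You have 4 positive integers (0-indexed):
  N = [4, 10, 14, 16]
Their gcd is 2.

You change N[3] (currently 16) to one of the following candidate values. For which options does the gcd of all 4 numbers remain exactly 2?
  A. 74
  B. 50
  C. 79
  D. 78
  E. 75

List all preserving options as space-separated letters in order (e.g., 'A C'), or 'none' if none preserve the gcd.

Old gcd = 2; gcd of others (without N[3]) = 2
New gcd for candidate v: gcd(2, v). Preserves old gcd iff gcd(2, v) = 2.
  Option A: v=74, gcd(2,74)=2 -> preserves
  Option B: v=50, gcd(2,50)=2 -> preserves
  Option C: v=79, gcd(2,79)=1 -> changes
  Option D: v=78, gcd(2,78)=2 -> preserves
  Option E: v=75, gcd(2,75)=1 -> changes

Answer: A B D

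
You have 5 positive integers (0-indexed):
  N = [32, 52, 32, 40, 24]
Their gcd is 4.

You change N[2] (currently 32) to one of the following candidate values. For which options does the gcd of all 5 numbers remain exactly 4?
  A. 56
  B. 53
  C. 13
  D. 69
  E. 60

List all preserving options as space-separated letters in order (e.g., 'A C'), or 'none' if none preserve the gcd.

Old gcd = 4; gcd of others (without N[2]) = 4
New gcd for candidate v: gcd(4, v). Preserves old gcd iff gcd(4, v) = 4.
  Option A: v=56, gcd(4,56)=4 -> preserves
  Option B: v=53, gcd(4,53)=1 -> changes
  Option C: v=13, gcd(4,13)=1 -> changes
  Option D: v=69, gcd(4,69)=1 -> changes
  Option E: v=60, gcd(4,60)=4 -> preserves

Answer: A E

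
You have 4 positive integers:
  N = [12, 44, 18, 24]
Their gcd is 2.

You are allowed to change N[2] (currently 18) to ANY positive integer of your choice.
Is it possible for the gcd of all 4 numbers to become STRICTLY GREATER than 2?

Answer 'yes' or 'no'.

Answer: yes

Derivation:
Current gcd = 2
gcd of all OTHER numbers (without N[2]=18): gcd([12, 44, 24]) = 4
The new gcd after any change is gcd(4, new_value).
This can be at most 4.
Since 4 > old gcd 2, the gcd CAN increase (e.g., set N[2] = 4).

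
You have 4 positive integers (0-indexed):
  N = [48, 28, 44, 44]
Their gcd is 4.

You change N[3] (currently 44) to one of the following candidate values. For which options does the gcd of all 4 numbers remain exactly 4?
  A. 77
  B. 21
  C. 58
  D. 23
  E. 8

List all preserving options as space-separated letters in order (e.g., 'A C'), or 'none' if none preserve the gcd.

Old gcd = 4; gcd of others (without N[3]) = 4
New gcd for candidate v: gcd(4, v). Preserves old gcd iff gcd(4, v) = 4.
  Option A: v=77, gcd(4,77)=1 -> changes
  Option B: v=21, gcd(4,21)=1 -> changes
  Option C: v=58, gcd(4,58)=2 -> changes
  Option D: v=23, gcd(4,23)=1 -> changes
  Option E: v=8, gcd(4,8)=4 -> preserves

Answer: E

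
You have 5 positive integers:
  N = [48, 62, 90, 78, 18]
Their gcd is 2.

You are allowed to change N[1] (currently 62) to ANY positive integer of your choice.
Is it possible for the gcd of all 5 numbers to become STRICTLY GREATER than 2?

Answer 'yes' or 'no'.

Current gcd = 2
gcd of all OTHER numbers (without N[1]=62): gcd([48, 90, 78, 18]) = 6
The new gcd after any change is gcd(6, new_value).
This can be at most 6.
Since 6 > old gcd 2, the gcd CAN increase (e.g., set N[1] = 6).

Answer: yes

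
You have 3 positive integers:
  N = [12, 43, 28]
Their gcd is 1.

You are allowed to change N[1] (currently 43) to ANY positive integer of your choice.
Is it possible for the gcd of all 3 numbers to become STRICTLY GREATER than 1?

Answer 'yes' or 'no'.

Answer: yes

Derivation:
Current gcd = 1
gcd of all OTHER numbers (without N[1]=43): gcd([12, 28]) = 4
The new gcd after any change is gcd(4, new_value).
This can be at most 4.
Since 4 > old gcd 1, the gcd CAN increase (e.g., set N[1] = 4).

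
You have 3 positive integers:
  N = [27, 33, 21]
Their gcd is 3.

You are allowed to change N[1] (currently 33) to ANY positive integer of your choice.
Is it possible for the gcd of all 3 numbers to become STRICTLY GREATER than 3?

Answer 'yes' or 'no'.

Current gcd = 3
gcd of all OTHER numbers (without N[1]=33): gcd([27, 21]) = 3
The new gcd after any change is gcd(3, new_value).
This can be at most 3.
Since 3 = old gcd 3, the gcd can only stay the same or decrease.

Answer: no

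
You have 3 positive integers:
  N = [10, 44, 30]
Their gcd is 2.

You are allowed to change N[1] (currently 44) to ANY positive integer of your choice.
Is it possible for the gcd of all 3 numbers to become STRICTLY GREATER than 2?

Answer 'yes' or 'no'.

Answer: yes

Derivation:
Current gcd = 2
gcd of all OTHER numbers (without N[1]=44): gcd([10, 30]) = 10
The new gcd after any change is gcd(10, new_value).
This can be at most 10.
Since 10 > old gcd 2, the gcd CAN increase (e.g., set N[1] = 10).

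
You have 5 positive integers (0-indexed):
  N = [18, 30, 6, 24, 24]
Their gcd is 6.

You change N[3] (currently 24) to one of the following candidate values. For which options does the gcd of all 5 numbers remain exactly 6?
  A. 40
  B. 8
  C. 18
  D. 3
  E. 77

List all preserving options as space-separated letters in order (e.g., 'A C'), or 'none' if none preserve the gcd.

Answer: C

Derivation:
Old gcd = 6; gcd of others (without N[3]) = 6
New gcd for candidate v: gcd(6, v). Preserves old gcd iff gcd(6, v) = 6.
  Option A: v=40, gcd(6,40)=2 -> changes
  Option B: v=8, gcd(6,8)=2 -> changes
  Option C: v=18, gcd(6,18)=6 -> preserves
  Option D: v=3, gcd(6,3)=3 -> changes
  Option E: v=77, gcd(6,77)=1 -> changes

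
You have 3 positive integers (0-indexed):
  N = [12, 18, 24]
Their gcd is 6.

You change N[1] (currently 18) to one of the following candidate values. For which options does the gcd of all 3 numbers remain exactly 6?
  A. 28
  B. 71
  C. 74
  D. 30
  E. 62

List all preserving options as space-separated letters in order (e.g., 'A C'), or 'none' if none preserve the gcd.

Answer: D

Derivation:
Old gcd = 6; gcd of others (without N[1]) = 12
New gcd for candidate v: gcd(12, v). Preserves old gcd iff gcd(12, v) = 6.
  Option A: v=28, gcd(12,28)=4 -> changes
  Option B: v=71, gcd(12,71)=1 -> changes
  Option C: v=74, gcd(12,74)=2 -> changes
  Option D: v=30, gcd(12,30)=6 -> preserves
  Option E: v=62, gcd(12,62)=2 -> changes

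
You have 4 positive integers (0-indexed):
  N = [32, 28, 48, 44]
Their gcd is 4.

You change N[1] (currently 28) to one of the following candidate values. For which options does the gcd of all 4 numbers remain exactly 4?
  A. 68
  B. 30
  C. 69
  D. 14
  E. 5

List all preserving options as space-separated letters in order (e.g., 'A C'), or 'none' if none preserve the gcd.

Answer: A

Derivation:
Old gcd = 4; gcd of others (without N[1]) = 4
New gcd for candidate v: gcd(4, v). Preserves old gcd iff gcd(4, v) = 4.
  Option A: v=68, gcd(4,68)=4 -> preserves
  Option B: v=30, gcd(4,30)=2 -> changes
  Option C: v=69, gcd(4,69)=1 -> changes
  Option D: v=14, gcd(4,14)=2 -> changes
  Option E: v=5, gcd(4,5)=1 -> changes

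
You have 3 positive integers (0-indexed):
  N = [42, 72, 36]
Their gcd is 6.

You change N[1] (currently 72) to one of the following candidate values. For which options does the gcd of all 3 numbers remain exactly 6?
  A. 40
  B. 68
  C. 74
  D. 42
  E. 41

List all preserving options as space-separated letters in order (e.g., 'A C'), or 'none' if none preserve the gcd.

Old gcd = 6; gcd of others (without N[1]) = 6
New gcd for candidate v: gcd(6, v). Preserves old gcd iff gcd(6, v) = 6.
  Option A: v=40, gcd(6,40)=2 -> changes
  Option B: v=68, gcd(6,68)=2 -> changes
  Option C: v=74, gcd(6,74)=2 -> changes
  Option D: v=42, gcd(6,42)=6 -> preserves
  Option E: v=41, gcd(6,41)=1 -> changes

Answer: D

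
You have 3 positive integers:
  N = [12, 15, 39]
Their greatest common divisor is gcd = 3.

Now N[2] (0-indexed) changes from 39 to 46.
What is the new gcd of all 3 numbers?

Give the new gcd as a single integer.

Numbers: [12, 15, 39], gcd = 3
Change: index 2, 39 -> 46
gcd of the OTHER numbers (without index 2): gcd([12, 15]) = 3
New gcd = gcd(g_others, new_val) = gcd(3, 46) = 1

Answer: 1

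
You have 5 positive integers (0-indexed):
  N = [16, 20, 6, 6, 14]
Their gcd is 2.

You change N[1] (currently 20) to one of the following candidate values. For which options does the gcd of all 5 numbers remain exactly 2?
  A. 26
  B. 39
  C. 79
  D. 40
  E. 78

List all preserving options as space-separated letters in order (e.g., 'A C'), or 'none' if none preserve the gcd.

Old gcd = 2; gcd of others (without N[1]) = 2
New gcd for candidate v: gcd(2, v). Preserves old gcd iff gcd(2, v) = 2.
  Option A: v=26, gcd(2,26)=2 -> preserves
  Option B: v=39, gcd(2,39)=1 -> changes
  Option C: v=79, gcd(2,79)=1 -> changes
  Option D: v=40, gcd(2,40)=2 -> preserves
  Option E: v=78, gcd(2,78)=2 -> preserves

Answer: A D E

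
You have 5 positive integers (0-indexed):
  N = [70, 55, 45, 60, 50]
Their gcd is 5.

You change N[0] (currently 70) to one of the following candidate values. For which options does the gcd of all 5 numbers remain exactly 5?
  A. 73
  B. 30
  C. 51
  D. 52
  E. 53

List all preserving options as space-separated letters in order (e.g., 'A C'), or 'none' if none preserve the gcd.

Old gcd = 5; gcd of others (without N[0]) = 5
New gcd for candidate v: gcd(5, v). Preserves old gcd iff gcd(5, v) = 5.
  Option A: v=73, gcd(5,73)=1 -> changes
  Option B: v=30, gcd(5,30)=5 -> preserves
  Option C: v=51, gcd(5,51)=1 -> changes
  Option D: v=52, gcd(5,52)=1 -> changes
  Option E: v=53, gcd(5,53)=1 -> changes

Answer: B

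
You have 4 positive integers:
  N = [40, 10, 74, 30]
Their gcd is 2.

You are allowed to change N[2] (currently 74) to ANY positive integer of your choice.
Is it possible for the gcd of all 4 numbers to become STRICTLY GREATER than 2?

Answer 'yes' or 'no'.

Answer: yes

Derivation:
Current gcd = 2
gcd of all OTHER numbers (without N[2]=74): gcd([40, 10, 30]) = 10
The new gcd after any change is gcd(10, new_value).
This can be at most 10.
Since 10 > old gcd 2, the gcd CAN increase (e.g., set N[2] = 10).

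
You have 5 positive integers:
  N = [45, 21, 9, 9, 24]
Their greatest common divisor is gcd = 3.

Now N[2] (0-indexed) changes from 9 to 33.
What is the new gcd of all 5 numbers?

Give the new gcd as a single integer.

Numbers: [45, 21, 9, 9, 24], gcd = 3
Change: index 2, 9 -> 33
gcd of the OTHER numbers (without index 2): gcd([45, 21, 9, 24]) = 3
New gcd = gcd(g_others, new_val) = gcd(3, 33) = 3

Answer: 3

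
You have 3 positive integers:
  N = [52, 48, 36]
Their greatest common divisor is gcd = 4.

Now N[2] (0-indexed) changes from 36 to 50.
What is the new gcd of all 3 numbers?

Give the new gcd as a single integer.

Answer: 2

Derivation:
Numbers: [52, 48, 36], gcd = 4
Change: index 2, 36 -> 50
gcd of the OTHER numbers (without index 2): gcd([52, 48]) = 4
New gcd = gcd(g_others, new_val) = gcd(4, 50) = 2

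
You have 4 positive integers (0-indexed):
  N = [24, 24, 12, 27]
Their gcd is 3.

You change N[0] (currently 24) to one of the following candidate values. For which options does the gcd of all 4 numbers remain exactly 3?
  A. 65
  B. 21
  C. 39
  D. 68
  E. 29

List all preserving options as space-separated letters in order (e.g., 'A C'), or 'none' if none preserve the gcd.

Answer: B C

Derivation:
Old gcd = 3; gcd of others (without N[0]) = 3
New gcd for candidate v: gcd(3, v). Preserves old gcd iff gcd(3, v) = 3.
  Option A: v=65, gcd(3,65)=1 -> changes
  Option B: v=21, gcd(3,21)=3 -> preserves
  Option C: v=39, gcd(3,39)=3 -> preserves
  Option D: v=68, gcd(3,68)=1 -> changes
  Option E: v=29, gcd(3,29)=1 -> changes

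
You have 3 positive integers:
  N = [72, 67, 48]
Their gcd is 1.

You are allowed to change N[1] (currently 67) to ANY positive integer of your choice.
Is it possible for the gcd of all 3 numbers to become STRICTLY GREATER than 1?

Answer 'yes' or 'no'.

Current gcd = 1
gcd of all OTHER numbers (without N[1]=67): gcd([72, 48]) = 24
The new gcd after any change is gcd(24, new_value).
This can be at most 24.
Since 24 > old gcd 1, the gcd CAN increase (e.g., set N[1] = 24).

Answer: yes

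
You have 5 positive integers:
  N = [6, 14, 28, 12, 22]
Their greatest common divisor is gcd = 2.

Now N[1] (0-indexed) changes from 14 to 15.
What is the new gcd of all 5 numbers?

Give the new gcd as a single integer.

Answer: 1

Derivation:
Numbers: [6, 14, 28, 12, 22], gcd = 2
Change: index 1, 14 -> 15
gcd of the OTHER numbers (without index 1): gcd([6, 28, 12, 22]) = 2
New gcd = gcd(g_others, new_val) = gcd(2, 15) = 1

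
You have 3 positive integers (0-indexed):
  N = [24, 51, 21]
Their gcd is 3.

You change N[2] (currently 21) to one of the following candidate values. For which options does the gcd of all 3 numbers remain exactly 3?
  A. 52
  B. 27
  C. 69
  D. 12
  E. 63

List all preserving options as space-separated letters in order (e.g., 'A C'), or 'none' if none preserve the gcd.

Old gcd = 3; gcd of others (without N[2]) = 3
New gcd for candidate v: gcd(3, v). Preserves old gcd iff gcd(3, v) = 3.
  Option A: v=52, gcd(3,52)=1 -> changes
  Option B: v=27, gcd(3,27)=3 -> preserves
  Option C: v=69, gcd(3,69)=3 -> preserves
  Option D: v=12, gcd(3,12)=3 -> preserves
  Option E: v=63, gcd(3,63)=3 -> preserves

Answer: B C D E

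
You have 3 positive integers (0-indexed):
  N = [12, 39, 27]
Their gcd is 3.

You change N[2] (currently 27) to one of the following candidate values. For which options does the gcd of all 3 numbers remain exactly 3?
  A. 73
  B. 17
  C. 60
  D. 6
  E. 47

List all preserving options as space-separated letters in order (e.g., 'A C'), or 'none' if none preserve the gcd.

Answer: C D

Derivation:
Old gcd = 3; gcd of others (without N[2]) = 3
New gcd for candidate v: gcd(3, v). Preserves old gcd iff gcd(3, v) = 3.
  Option A: v=73, gcd(3,73)=1 -> changes
  Option B: v=17, gcd(3,17)=1 -> changes
  Option C: v=60, gcd(3,60)=3 -> preserves
  Option D: v=6, gcd(3,6)=3 -> preserves
  Option E: v=47, gcd(3,47)=1 -> changes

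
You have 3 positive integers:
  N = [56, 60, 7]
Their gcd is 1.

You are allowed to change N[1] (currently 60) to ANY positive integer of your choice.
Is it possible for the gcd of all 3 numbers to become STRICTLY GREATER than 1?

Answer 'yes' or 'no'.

Answer: yes

Derivation:
Current gcd = 1
gcd of all OTHER numbers (without N[1]=60): gcd([56, 7]) = 7
The new gcd after any change is gcd(7, new_value).
This can be at most 7.
Since 7 > old gcd 1, the gcd CAN increase (e.g., set N[1] = 7).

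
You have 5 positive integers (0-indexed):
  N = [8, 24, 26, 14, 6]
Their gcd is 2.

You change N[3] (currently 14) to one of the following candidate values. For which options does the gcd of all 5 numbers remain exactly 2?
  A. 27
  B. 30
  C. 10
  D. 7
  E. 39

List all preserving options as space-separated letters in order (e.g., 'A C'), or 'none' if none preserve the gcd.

Old gcd = 2; gcd of others (without N[3]) = 2
New gcd for candidate v: gcd(2, v). Preserves old gcd iff gcd(2, v) = 2.
  Option A: v=27, gcd(2,27)=1 -> changes
  Option B: v=30, gcd(2,30)=2 -> preserves
  Option C: v=10, gcd(2,10)=2 -> preserves
  Option D: v=7, gcd(2,7)=1 -> changes
  Option E: v=39, gcd(2,39)=1 -> changes

Answer: B C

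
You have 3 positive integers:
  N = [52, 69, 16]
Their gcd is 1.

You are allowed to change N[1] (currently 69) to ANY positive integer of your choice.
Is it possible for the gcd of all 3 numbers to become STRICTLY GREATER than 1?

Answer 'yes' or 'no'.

Answer: yes

Derivation:
Current gcd = 1
gcd of all OTHER numbers (without N[1]=69): gcd([52, 16]) = 4
The new gcd after any change is gcd(4, new_value).
This can be at most 4.
Since 4 > old gcd 1, the gcd CAN increase (e.g., set N[1] = 4).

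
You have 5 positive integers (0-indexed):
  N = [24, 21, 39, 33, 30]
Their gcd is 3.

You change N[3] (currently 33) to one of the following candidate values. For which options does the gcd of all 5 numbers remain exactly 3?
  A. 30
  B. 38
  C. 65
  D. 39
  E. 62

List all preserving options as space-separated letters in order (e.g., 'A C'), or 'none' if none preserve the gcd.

Answer: A D

Derivation:
Old gcd = 3; gcd of others (without N[3]) = 3
New gcd for candidate v: gcd(3, v). Preserves old gcd iff gcd(3, v) = 3.
  Option A: v=30, gcd(3,30)=3 -> preserves
  Option B: v=38, gcd(3,38)=1 -> changes
  Option C: v=65, gcd(3,65)=1 -> changes
  Option D: v=39, gcd(3,39)=3 -> preserves
  Option E: v=62, gcd(3,62)=1 -> changes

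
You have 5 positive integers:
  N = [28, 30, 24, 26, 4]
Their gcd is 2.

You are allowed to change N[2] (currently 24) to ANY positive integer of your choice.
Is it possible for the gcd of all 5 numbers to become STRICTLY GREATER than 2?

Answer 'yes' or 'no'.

Current gcd = 2
gcd of all OTHER numbers (without N[2]=24): gcd([28, 30, 26, 4]) = 2
The new gcd after any change is gcd(2, new_value).
This can be at most 2.
Since 2 = old gcd 2, the gcd can only stay the same or decrease.

Answer: no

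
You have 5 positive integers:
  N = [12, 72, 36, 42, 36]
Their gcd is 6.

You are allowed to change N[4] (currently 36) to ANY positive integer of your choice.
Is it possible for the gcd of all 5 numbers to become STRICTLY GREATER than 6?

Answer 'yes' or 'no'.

Answer: no

Derivation:
Current gcd = 6
gcd of all OTHER numbers (without N[4]=36): gcd([12, 72, 36, 42]) = 6
The new gcd after any change is gcd(6, new_value).
This can be at most 6.
Since 6 = old gcd 6, the gcd can only stay the same or decrease.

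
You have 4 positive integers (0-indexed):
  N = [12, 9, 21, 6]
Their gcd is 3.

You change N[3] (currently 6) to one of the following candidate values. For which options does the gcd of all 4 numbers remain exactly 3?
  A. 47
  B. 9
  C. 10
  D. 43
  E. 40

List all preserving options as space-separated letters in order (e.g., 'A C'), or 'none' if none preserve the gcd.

Old gcd = 3; gcd of others (without N[3]) = 3
New gcd for candidate v: gcd(3, v). Preserves old gcd iff gcd(3, v) = 3.
  Option A: v=47, gcd(3,47)=1 -> changes
  Option B: v=9, gcd(3,9)=3 -> preserves
  Option C: v=10, gcd(3,10)=1 -> changes
  Option D: v=43, gcd(3,43)=1 -> changes
  Option E: v=40, gcd(3,40)=1 -> changes

Answer: B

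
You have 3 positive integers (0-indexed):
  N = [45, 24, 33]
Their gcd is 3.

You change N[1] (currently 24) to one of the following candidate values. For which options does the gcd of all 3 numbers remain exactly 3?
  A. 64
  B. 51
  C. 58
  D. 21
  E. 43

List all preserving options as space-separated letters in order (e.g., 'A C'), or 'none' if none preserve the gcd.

Old gcd = 3; gcd of others (without N[1]) = 3
New gcd for candidate v: gcd(3, v). Preserves old gcd iff gcd(3, v) = 3.
  Option A: v=64, gcd(3,64)=1 -> changes
  Option B: v=51, gcd(3,51)=3 -> preserves
  Option C: v=58, gcd(3,58)=1 -> changes
  Option D: v=21, gcd(3,21)=3 -> preserves
  Option E: v=43, gcd(3,43)=1 -> changes

Answer: B D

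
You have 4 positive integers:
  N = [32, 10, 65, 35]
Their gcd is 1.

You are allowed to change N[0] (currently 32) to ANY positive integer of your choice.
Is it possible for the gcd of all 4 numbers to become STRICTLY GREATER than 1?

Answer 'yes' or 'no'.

Answer: yes

Derivation:
Current gcd = 1
gcd of all OTHER numbers (without N[0]=32): gcd([10, 65, 35]) = 5
The new gcd after any change is gcd(5, new_value).
This can be at most 5.
Since 5 > old gcd 1, the gcd CAN increase (e.g., set N[0] = 5).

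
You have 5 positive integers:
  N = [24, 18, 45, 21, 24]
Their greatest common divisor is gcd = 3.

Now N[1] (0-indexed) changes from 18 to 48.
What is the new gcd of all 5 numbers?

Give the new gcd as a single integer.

Answer: 3

Derivation:
Numbers: [24, 18, 45, 21, 24], gcd = 3
Change: index 1, 18 -> 48
gcd of the OTHER numbers (without index 1): gcd([24, 45, 21, 24]) = 3
New gcd = gcd(g_others, new_val) = gcd(3, 48) = 3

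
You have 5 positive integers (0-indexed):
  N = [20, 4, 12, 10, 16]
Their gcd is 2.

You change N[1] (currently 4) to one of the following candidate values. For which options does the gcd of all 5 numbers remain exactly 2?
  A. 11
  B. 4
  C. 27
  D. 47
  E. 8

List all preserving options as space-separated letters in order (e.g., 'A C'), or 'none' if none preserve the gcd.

Old gcd = 2; gcd of others (without N[1]) = 2
New gcd for candidate v: gcd(2, v). Preserves old gcd iff gcd(2, v) = 2.
  Option A: v=11, gcd(2,11)=1 -> changes
  Option B: v=4, gcd(2,4)=2 -> preserves
  Option C: v=27, gcd(2,27)=1 -> changes
  Option D: v=47, gcd(2,47)=1 -> changes
  Option E: v=8, gcd(2,8)=2 -> preserves

Answer: B E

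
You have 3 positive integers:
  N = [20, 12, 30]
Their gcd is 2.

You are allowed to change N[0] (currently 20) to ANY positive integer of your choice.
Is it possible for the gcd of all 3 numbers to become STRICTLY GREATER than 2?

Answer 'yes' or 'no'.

Current gcd = 2
gcd of all OTHER numbers (without N[0]=20): gcd([12, 30]) = 6
The new gcd after any change is gcd(6, new_value).
This can be at most 6.
Since 6 > old gcd 2, the gcd CAN increase (e.g., set N[0] = 6).

Answer: yes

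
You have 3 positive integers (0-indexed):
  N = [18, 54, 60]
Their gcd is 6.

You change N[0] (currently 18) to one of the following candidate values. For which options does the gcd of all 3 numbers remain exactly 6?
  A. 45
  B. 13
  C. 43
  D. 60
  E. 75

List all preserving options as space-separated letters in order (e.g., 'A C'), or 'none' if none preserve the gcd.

Answer: D

Derivation:
Old gcd = 6; gcd of others (without N[0]) = 6
New gcd for candidate v: gcd(6, v). Preserves old gcd iff gcd(6, v) = 6.
  Option A: v=45, gcd(6,45)=3 -> changes
  Option B: v=13, gcd(6,13)=1 -> changes
  Option C: v=43, gcd(6,43)=1 -> changes
  Option D: v=60, gcd(6,60)=6 -> preserves
  Option E: v=75, gcd(6,75)=3 -> changes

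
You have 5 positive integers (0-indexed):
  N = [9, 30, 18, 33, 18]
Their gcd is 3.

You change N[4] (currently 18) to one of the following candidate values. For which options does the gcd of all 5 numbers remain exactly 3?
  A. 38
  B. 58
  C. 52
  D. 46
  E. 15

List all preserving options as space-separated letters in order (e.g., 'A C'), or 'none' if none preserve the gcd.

Answer: E

Derivation:
Old gcd = 3; gcd of others (without N[4]) = 3
New gcd for candidate v: gcd(3, v). Preserves old gcd iff gcd(3, v) = 3.
  Option A: v=38, gcd(3,38)=1 -> changes
  Option B: v=58, gcd(3,58)=1 -> changes
  Option C: v=52, gcd(3,52)=1 -> changes
  Option D: v=46, gcd(3,46)=1 -> changes
  Option E: v=15, gcd(3,15)=3 -> preserves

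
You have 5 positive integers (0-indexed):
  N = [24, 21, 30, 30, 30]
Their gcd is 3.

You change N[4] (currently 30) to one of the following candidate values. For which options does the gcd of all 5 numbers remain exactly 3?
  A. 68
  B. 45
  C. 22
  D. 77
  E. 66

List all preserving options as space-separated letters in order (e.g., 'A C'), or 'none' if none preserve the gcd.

Answer: B E

Derivation:
Old gcd = 3; gcd of others (without N[4]) = 3
New gcd for candidate v: gcd(3, v). Preserves old gcd iff gcd(3, v) = 3.
  Option A: v=68, gcd(3,68)=1 -> changes
  Option B: v=45, gcd(3,45)=3 -> preserves
  Option C: v=22, gcd(3,22)=1 -> changes
  Option D: v=77, gcd(3,77)=1 -> changes
  Option E: v=66, gcd(3,66)=3 -> preserves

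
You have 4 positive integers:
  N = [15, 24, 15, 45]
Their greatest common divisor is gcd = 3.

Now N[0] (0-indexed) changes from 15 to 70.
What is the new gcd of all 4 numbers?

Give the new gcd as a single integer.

Numbers: [15, 24, 15, 45], gcd = 3
Change: index 0, 15 -> 70
gcd of the OTHER numbers (without index 0): gcd([24, 15, 45]) = 3
New gcd = gcd(g_others, new_val) = gcd(3, 70) = 1

Answer: 1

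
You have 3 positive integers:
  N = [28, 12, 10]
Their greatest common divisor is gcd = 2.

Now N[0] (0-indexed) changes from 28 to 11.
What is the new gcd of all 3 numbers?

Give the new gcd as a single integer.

Answer: 1

Derivation:
Numbers: [28, 12, 10], gcd = 2
Change: index 0, 28 -> 11
gcd of the OTHER numbers (without index 0): gcd([12, 10]) = 2
New gcd = gcd(g_others, new_val) = gcd(2, 11) = 1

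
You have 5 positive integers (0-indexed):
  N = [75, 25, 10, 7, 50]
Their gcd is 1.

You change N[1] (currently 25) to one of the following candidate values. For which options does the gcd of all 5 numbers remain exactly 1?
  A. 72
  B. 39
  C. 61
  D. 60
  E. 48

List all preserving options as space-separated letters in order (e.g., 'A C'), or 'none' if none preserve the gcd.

Old gcd = 1; gcd of others (without N[1]) = 1
New gcd for candidate v: gcd(1, v). Preserves old gcd iff gcd(1, v) = 1.
  Option A: v=72, gcd(1,72)=1 -> preserves
  Option B: v=39, gcd(1,39)=1 -> preserves
  Option C: v=61, gcd(1,61)=1 -> preserves
  Option D: v=60, gcd(1,60)=1 -> preserves
  Option E: v=48, gcd(1,48)=1 -> preserves

Answer: A B C D E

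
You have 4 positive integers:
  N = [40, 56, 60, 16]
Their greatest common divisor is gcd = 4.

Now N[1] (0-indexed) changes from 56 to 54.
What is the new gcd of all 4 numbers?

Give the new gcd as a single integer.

Numbers: [40, 56, 60, 16], gcd = 4
Change: index 1, 56 -> 54
gcd of the OTHER numbers (without index 1): gcd([40, 60, 16]) = 4
New gcd = gcd(g_others, new_val) = gcd(4, 54) = 2

Answer: 2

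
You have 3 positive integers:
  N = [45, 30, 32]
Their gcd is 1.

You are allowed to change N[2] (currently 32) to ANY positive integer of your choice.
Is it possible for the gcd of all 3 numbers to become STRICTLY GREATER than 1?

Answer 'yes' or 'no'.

Answer: yes

Derivation:
Current gcd = 1
gcd of all OTHER numbers (without N[2]=32): gcd([45, 30]) = 15
The new gcd after any change is gcd(15, new_value).
This can be at most 15.
Since 15 > old gcd 1, the gcd CAN increase (e.g., set N[2] = 15).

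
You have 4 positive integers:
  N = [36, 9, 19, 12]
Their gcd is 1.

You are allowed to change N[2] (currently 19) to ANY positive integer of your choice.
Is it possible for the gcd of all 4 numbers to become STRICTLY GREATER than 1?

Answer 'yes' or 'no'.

Current gcd = 1
gcd of all OTHER numbers (without N[2]=19): gcd([36, 9, 12]) = 3
The new gcd after any change is gcd(3, new_value).
This can be at most 3.
Since 3 > old gcd 1, the gcd CAN increase (e.g., set N[2] = 3).

Answer: yes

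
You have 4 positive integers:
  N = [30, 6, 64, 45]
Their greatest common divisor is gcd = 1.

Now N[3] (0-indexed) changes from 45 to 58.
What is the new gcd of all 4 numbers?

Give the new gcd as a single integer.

Answer: 2

Derivation:
Numbers: [30, 6, 64, 45], gcd = 1
Change: index 3, 45 -> 58
gcd of the OTHER numbers (without index 3): gcd([30, 6, 64]) = 2
New gcd = gcd(g_others, new_val) = gcd(2, 58) = 2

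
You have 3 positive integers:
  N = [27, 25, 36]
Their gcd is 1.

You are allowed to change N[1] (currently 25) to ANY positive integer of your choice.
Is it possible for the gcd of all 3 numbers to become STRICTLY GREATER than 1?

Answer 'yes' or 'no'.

Answer: yes

Derivation:
Current gcd = 1
gcd of all OTHER numbers (without N[1]=25): gcd([27, 36]) = 9
The new gcd after any change is gcd(9, new_value).
This can be at most 9.
Since 9 > old gcd 1, the gcd CAN increase (e.g., set N[1] = 9).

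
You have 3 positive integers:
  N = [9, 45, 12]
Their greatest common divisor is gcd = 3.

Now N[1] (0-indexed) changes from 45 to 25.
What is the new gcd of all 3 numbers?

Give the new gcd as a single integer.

Numbers: [9, 45, 12], gcd = 3
Change: index 1, 45 -> 25
gcd of the OTHER numbers (without index 1): gcd([9, 12]) = 3
New gcd = gcd(g_others, new_val) = gcd(3, 25) = 1

Answer: 1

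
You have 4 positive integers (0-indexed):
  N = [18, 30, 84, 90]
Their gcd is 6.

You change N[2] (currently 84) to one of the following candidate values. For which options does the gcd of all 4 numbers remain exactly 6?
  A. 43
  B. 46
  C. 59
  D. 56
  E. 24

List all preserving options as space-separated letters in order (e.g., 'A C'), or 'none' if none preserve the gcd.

Old gcd = 6; gcd of others (without N[2]) = 6
New gcd for candidate v: gcd(6, v). Preserves old gcd iff gcd(6, v) = 6.
  Option A: v=43, gcd(6,43)=1 -> changes
  Option B: v=46, gcd(6,46)=2 -> changes
  Option C: v=59, gcd(6,59)=1 -> changes
  Option D: v=56, gcd(6,56)=2 -> changes
  Option E: v=24, gcd(6,24)=6 -> preserves

Answer: E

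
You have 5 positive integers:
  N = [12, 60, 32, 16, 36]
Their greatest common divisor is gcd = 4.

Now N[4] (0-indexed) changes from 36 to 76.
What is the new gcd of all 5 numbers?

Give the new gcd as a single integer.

Answer: 4

Derivation:
Numbers: [12, 60, 32, 16, 36], gcd = 4
Change: index 4, 36 -> 76
gcd of the OTHER numbers (without index 4): gcd([12, 60, 32, 16]) = 4
New gcd = gcd(g_others, new_val) = gcd(4, 76) = 4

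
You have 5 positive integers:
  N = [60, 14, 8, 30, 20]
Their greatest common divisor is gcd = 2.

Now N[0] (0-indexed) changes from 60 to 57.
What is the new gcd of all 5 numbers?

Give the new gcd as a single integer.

Answer: 1

Derivation:
Numbers: [60, 14, 8, 30, 20], gcd = 2
Change: index 0, 60 -> 57
gcd of the OTHER numbers (without index 0): gcd([14, 8, 30, 20]) = 2
New gcd = gcd(g_others, new_val) = gcd(2, 57) = 1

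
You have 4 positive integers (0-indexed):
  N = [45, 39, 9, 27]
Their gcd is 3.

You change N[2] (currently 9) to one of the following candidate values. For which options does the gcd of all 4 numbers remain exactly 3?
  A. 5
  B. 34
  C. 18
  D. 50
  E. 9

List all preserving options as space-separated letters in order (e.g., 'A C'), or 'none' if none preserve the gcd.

Answer: C E

Derivation:
Old gcd = 3; gcd of others (without N[2]) = 3
New gcd for candidate v: gcd(3, v). Preserves old gcd iff gcd(3, v) = 3.
  Option A: v=5, gcd(3,5)=1 -> changes
  Option B: v=34, gcd(3,34)=1 -> changes
  Option C: v=18, gcd(3,18)=3 -> preserves
  Option D: v=50, gcd(3,50)=1 -> changes
  Option E: v=9, gcd(3,9)=3 -> preserves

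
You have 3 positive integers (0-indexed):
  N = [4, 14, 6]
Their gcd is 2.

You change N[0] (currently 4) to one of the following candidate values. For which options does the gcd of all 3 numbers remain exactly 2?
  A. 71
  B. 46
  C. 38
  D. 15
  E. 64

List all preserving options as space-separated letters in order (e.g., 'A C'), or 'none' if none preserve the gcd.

Answer: B C E

Derivation:
Old gcd = 2; gcd of others (without N[0]) = 2
New gcd for candidate v: gcd(2, v). Preserves old gcd iff gcd(2, v) = 2.
  Option A: v=71, gcd(2,71)=1 -> changes
  Option B: v=46, gcd(2,46)=2 -> preserves
  Option C: v=38, gcd(2,38)=2 -> preserves
  Option D: v=15, gcd(2,15)=1 -> changes
  Option E: v=64, gcd(2,64)=2 -> preserves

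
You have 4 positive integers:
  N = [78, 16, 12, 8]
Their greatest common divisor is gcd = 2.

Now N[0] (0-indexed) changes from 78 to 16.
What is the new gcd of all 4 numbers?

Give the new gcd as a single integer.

Answer: 4

Derivation:
Numbers: [78, 16, 12, 8], gcd = 2
Change: index 0, 78 -> 16
gcd of the OTHER numbers (without index 0): gcd([16, 12, 8]) = 4
New gcd = gcd(g_others, new_val) = gcd(4, 16) = 4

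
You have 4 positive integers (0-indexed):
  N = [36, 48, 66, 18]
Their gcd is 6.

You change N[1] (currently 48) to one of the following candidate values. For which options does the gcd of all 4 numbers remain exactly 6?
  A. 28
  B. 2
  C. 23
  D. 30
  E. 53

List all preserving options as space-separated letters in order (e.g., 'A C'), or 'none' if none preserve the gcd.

Old gcd = 6; gcd of others (without N[1]) = 6
New gcd for candidate v: gcd(6, v). Preserves old gcd iff gcd(6, v) = 6.
  Option A: v=28, gcd(6,28)=2 -> changes
  Option B: v=2, gcd(6,2)=2 -> changes
  Option C: v=23, gcd(6,23)=1 -> changes
  Option D: v=30, gcd(6,30)=6 -> preserves
  Option E: v=53, gcd(6,53)=1 -> changes

Answer: D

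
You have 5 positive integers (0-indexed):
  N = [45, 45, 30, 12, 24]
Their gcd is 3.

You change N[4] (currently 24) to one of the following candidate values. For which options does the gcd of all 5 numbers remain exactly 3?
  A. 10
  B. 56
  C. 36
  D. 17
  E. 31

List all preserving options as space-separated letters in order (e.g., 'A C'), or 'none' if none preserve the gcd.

Old gcd = 3; gcd of others (without N[4]) = 3
New gcd for candidate v: gcd(3, v). Preserves old gcd iff gcd(3, v) = 3.
  Option A: v=10, gcd(3,10)=1 -> changes
  Option B: v=56, gcd(3,56)=1 -> changes
  Option C: v=36, gcd(3,36)=3 -> preserves
  Option D: v=17, gcd(3,17)=1 -> changes
  Option E: v=31, gcd(3,31)=1 -> changes

Answer: C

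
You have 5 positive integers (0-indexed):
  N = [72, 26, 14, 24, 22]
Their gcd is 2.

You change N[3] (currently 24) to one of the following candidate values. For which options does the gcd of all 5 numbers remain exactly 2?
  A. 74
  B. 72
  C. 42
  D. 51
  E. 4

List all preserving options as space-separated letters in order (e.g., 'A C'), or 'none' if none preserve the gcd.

Old gcd = 2; gcd of others (without N[3]) = 2
New gcd for candidate v: gcd(2, v). Preserves old gcd iff gcd(2, v) = 2.
  Option A: v=74, gcd(2,74)=2 -> preserves
  Option B: v=72, gcd(2,72)=2 -> preserves
  Option C: v=42, gcd(2,42)=2 -> preserves
  Option D: v=51, gcd(2,51)=1 -> changes
  Option E: v=4, gcd(2,4)=2 -> preserves

Answer: A B C E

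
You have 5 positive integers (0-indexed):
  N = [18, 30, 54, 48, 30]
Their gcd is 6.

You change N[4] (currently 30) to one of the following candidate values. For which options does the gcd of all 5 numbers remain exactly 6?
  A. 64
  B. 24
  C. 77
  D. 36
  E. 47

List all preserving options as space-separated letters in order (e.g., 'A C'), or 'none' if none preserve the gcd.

Old gcd = 6; gcd of others (without N[4]) = 6
New gcd for candidate v: gcd(6, v). Preserves old gcd iff gcd(6, v) = 6.
  Option A: v=64, gcd(6,64)=2 -> changes
  Option B: v=24, gcd(6,24)=6 -> preserves
  Option C: v=77, gcd(6,77)=1 -> changes
  Option D: v=36, gcd(6,36)=6 -> preserves
  Option E: v=47, gcd(6,47)=1 -> changes

Answer: B D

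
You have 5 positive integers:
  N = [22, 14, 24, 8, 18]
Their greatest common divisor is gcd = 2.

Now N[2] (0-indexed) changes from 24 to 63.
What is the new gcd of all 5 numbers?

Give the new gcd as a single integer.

Answer: 1

Derivation:
Numbers: [22, 14, 24, 8, 18], gcd = 2
Change: index 2, 24 -> 63
gcd of the OTHER numbers (without index 2): gcd([22, 14, 8, 18]) = 2
New gcd = gcd(g_others, new_val) = gcd(2, 63) = 1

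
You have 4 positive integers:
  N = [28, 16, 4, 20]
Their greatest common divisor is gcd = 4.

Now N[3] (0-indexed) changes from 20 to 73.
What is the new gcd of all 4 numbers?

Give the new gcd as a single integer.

Numbers: [28, 16, 4, 20], gcd = 4
Change: index 3, 20 -> 73
gcd of the OTHER numbers (without index 3): gcd([28, 16, 4]) = 4
New gcd = gcd(g_others, new_val) = gcd(4, 73) = 1

Answer: 1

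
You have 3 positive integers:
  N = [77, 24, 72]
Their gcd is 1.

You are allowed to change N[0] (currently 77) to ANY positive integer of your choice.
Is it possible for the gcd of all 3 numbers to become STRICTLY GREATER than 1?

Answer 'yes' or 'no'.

Answer: yes

Derivation:
Current gcd = 1
gcd of all OTHER numbers (without N[0]=77): gcd([24, 72]) = 24
The new gcd after any change is gcd(24, new_value).
This can be at most 24.
Since 24 > old gcd 1, the gcd CAN increase (e.g., set N[0] = 24).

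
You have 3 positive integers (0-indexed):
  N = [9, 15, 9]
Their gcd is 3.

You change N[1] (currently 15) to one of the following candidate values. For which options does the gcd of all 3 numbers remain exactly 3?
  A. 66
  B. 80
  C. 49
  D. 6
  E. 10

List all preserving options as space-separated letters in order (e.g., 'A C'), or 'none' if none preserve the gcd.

Old gcd = 3; gcd of others (without N[1]) = 9
New gcd for candidate v: gcd(9, v). Preserves old gcd iff gcd(9, v) = 3.
  Option A: v=66, gcd(9,66)=3 -> preserves
  Option B: v=80, gcd(9,80)=1 -> changes
  Option C: v=49, gcd(9,49)=1 -> changes
  Option D: v=6, gcd(9,6)=3 -> preserves
  Option E: v=10, gcd(9,10)=1 -> changes

Answer: A D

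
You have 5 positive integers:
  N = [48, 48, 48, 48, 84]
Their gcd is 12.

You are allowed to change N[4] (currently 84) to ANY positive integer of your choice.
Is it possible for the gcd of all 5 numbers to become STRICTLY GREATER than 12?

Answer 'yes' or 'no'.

Current gcd = 12
gcd of all OTHER numbers (without N[4]=84): gcd([48, 48, 48, 48]) = 48
The new gcd after any change is gcd(48, new_value).
This can be at most 48.
Since 48 > old gcd 12, the gcd CAN increase (e.g., set N[4] = 48).

Answer: yes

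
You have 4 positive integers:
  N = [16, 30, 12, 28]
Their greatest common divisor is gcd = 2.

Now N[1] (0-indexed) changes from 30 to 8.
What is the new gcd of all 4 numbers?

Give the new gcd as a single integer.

Numbers: [16, 30, 12, 28], gcd = 2
Change: index 1, 30 -> 8
gcd of the OTHER numbers (without index 1): gcd([16, 12, 28]) = 4
New gcd = gcd(g_others, new_val) = gcd(4, 8) = 4

Answer: 4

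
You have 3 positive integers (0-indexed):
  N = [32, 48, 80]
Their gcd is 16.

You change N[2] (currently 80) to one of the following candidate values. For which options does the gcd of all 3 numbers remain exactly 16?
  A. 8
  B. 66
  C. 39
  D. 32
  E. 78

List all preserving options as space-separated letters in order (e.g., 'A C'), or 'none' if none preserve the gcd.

Old gcd = 16; gcd of others (without N[2]) = 16
New gcd for candidate v: gcd(16, v). Preserves old gcd iff gcd(16, v) = 16.
  Option A: v=8, gcd(16,8)=8 -> changes
  Option B: v=66, gcd(16,66)=2 -> changes
  Option C: v=39, gcd(16,39)=1 -> changes
  Option D: v=32, gcd(16,32)=16 -> preserves
  Option E: v=78, gcd(16,78)=2 -> changes

Answer: D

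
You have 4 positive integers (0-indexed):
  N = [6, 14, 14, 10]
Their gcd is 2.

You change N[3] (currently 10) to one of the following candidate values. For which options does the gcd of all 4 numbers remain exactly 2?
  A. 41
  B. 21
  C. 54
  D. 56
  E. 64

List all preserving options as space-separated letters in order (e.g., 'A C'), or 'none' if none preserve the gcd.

Old gcd = 2; gcd of others (without N[3]) = 2
New gcd for candidate v: gcd(2, v). Preserves old gcd iff gcd(2, v) = 2.
  Option A: v=41, gcd(2,41)=1 -> changes
  Option B: v=21, gcd(2,21)=1 -> changes
  Option C: v=54, gcd(2,54)=2 -> preserves
  Option D: v=56, gcd(2,56)=2 -> preserves
  Option E: v=64, gcd(2,64)=2 -> preserves

Answer: C D E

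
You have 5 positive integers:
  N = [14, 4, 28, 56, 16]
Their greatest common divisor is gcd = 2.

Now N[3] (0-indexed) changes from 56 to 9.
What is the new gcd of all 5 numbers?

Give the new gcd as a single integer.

Numbers: [14, 4, 28, 56, 16], gcd = 2
Change: index 3, 56 -> 9
gcd of the OTHER numbers (without index 3): gcd([14, 4, 28, 16]) = 2
New gcd = gcd(g_others, new_val) = gcd(2, 9) = 1

Answer: 1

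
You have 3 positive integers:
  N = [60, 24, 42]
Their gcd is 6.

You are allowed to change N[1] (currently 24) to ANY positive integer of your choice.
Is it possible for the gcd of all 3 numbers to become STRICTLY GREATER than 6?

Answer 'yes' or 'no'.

Answer: no

Derivation:
Current gcd = 6
gcd of all OTHER numbers (without N[1]=24): gcd([60, 42]) = 6
The new gcd after any change is gcd(6, new_value).
This can be at most 6.
Since 6 = old gcd 6, the gcd can only stay the same or decrease.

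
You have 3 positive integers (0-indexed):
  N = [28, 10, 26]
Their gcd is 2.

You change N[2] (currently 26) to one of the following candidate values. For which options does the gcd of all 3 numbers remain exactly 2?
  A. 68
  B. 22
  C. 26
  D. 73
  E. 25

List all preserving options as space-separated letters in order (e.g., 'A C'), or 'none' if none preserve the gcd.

Old gcd = 2; gcd of others (without N[2]) = 2
New gcd for candidate v: gcd(2, v). Preserves old gcd iff gcd(2, v) = 2.
  Option A: v=68, gcd(2,68)=2 -> preserves
  Option B: v=22, gcd(2,22)=2 -> preserves
  Option C: v=26, gcd(2,26)=2 -> preserves
  Option D: v=73, gcd(2,73)=1 -> changes
  Option E: v=25, gcd(2,25)=1 -> changes

Answer: A B C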